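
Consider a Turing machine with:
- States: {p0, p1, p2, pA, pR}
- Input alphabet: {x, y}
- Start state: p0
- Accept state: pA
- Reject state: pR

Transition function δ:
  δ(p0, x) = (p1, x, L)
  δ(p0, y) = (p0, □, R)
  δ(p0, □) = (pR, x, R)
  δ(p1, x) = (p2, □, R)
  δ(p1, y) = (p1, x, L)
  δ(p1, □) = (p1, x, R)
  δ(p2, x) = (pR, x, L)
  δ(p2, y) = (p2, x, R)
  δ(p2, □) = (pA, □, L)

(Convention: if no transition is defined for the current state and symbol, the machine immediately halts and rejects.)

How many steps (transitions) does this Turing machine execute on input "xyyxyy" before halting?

Execution trace:
Initial: [p0]xyyxyy
Step 1: δ(p0, x) = (p1, x, L) → [p1]□xyyxyy
Step 2: δ(p1, □) = (p1, x, R) → x[p1]xyyxyy
Step 3: δ(p1, x) = (p2, □, R) → x□[p2]yyxyy
Step 4: δ(p2, y) = (p2, x, R) → x□x[p2]yxyy
Step 5: δ(p2, y) = (p2, x, R) → x□xx[p2]xyy
Step 6: δ(p2, x) = (pR, x, L) → x□x[pR]xxyy

The machine reaches the reject state pR and halts.

The machine executed 6 steps before halting.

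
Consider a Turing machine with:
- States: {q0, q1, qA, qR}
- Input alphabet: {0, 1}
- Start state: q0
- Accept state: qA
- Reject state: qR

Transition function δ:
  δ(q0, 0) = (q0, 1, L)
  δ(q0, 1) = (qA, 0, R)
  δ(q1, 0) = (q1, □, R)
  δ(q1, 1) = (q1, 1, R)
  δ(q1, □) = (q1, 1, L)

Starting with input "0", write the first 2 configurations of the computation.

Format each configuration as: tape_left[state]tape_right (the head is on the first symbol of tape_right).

Transitions applied:
Step 1: δ(q0, 0) = (q0, 1, L)

The first 2 configurations are:
[q0]0 ⊢ [q0]□1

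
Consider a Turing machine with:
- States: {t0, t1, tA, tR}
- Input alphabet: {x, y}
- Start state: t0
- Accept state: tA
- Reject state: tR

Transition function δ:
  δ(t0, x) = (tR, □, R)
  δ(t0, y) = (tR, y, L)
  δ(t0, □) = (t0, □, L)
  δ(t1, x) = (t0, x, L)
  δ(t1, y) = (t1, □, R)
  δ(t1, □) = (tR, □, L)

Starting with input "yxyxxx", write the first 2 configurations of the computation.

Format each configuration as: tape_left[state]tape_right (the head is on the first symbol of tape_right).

Transitions applied:
Step 1: δ(t0, y) = (tR, y, L)

The first 2 configurations are:
[t0]yxyxxx ⊢ [tR]□yxyxxx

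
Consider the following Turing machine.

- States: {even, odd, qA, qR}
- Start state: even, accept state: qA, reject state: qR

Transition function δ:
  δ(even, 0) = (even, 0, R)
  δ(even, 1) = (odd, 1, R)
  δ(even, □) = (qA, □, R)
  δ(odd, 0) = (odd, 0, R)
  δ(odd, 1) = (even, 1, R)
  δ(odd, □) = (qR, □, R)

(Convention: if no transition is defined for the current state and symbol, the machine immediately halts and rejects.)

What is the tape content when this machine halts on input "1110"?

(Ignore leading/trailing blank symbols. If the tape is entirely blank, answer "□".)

Execution trace:
Initial: [even]1110
Step 1: δ(even, 1) = (odd, 1, R) → 1[odd]110
Step 2: δ(odd, 1) = (even, 1, R) → 11[even]10
Step 3: δ(even, 1) = (odd, 1, R) → 111[odd]0
Step 4: δ(odd, 0) = (odd, 0, R) → 1110[odd]□
Step 5: δ(odd, □) = (qR, □, R) → 1110□[qR]□

The machine reaches the reject state qR and halts.

Final tape (ignoring leading/trailing blanks): 1110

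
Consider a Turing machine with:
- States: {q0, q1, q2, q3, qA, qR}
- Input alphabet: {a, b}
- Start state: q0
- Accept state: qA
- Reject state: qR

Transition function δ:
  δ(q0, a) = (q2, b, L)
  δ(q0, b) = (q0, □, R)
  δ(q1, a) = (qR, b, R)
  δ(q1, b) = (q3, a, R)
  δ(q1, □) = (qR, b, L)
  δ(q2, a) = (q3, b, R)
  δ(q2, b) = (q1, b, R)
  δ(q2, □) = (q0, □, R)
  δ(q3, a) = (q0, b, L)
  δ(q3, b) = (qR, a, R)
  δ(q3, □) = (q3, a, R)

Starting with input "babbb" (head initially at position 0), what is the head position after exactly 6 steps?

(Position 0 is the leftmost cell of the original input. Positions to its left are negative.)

Execution trace (head position shown):
Step 0: [q0]babbb  (head at position 0)
Step 1: move right → □[q0]abbb  (head at position 1)
Step 2: move left → [q2]□bbbb  (head at position 0)
Step 3: move right → □[q0]bbbb  (head at position 1)
Step 4: move right → □□[q0]bbb  (head at position 2)
Step 5: move right → □□□[q0]bb  (head at position 3)
Step 6: move right → □□□□[q0]b  (head at position 4)

After 6 steps, the head is at position 4.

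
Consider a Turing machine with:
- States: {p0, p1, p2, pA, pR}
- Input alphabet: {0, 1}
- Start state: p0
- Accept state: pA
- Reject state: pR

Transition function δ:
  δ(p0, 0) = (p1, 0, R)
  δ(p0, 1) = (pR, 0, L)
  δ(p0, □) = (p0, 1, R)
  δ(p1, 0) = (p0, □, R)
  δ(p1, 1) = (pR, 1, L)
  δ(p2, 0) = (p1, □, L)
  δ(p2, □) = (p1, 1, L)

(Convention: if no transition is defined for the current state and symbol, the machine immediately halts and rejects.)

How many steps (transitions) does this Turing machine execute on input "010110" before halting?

Execution trace:
Initial: [p0]010110
Step 1: δ(p0, 0) = (p1, 0, R) → 0[p1]10110
Step 2: δ(p1, 1) = (pR, 1, L) → [pR]010110

The machine reaches the reject state pR and halts.

The machine executed 2 steps before halting.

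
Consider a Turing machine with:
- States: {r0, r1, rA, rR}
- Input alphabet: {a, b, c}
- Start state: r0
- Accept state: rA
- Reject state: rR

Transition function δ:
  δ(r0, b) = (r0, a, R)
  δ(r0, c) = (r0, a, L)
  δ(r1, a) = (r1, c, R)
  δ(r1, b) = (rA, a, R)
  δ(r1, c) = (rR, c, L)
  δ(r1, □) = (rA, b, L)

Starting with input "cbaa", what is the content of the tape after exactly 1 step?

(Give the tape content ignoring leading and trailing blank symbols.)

Execution trace:
Initial: [r0]cbaa
Step 1: δ(r0, c) = (r0, a, L) → [r0]□abaa

No transition is defined for δ(r0, □). By convention the machine halts and rejects.

After 1 step, the tape (ignoring leading/trailing blanks) is: abaa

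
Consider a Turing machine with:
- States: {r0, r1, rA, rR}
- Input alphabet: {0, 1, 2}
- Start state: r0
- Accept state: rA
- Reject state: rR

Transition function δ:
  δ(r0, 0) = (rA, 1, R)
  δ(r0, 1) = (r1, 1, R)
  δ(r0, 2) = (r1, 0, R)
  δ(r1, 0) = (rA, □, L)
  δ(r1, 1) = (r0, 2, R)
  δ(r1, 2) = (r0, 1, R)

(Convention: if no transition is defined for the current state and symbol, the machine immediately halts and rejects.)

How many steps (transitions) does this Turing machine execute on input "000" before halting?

Execution trace:
Initial: [r0]000
Step 1: δ(r0, 0) = (rA, 1, R) → 1[rA]00

The machine reaches the accept state rA and halts.

The machine executed 1 step before halting.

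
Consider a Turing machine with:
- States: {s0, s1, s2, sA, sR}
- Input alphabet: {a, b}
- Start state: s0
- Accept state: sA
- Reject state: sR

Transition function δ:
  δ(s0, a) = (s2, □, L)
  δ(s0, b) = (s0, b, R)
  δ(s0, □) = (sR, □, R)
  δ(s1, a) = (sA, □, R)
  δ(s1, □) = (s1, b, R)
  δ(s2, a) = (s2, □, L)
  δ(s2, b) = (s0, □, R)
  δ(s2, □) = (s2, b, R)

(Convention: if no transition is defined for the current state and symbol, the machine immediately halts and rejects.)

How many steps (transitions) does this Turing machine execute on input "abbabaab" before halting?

Execution trace:
Initial: [s0]abbabaab
Step 1: δ(s0, a) = (s2, □, L) → [s2]□□bbabaab
Step 2: δ(s2, □) = (s2, b, R) → b[s2]□bbabaab
Step 3: δ(s2, □) = (s2, b, R) → bb[s2]bbabaab
Step 4: δ(s2, b) = (s0, □, R) → bb□[s0]babaab
Step 5: δ(s0, b) = (s0, b, R) → bb□b[s0]abaab
Step 6: δ(s0, a) = (s2, □, L) → bb□[s2]b□baab
Step 7: δ(s2, b) = (s0, □, R) → bb□□[s0]□baab
Step 8: δ(s0, □) = (sR, □, R) → bb□□□[sR]baab

The machine reaches the reject state sR and halts.

The machine executed 8 steps before halting.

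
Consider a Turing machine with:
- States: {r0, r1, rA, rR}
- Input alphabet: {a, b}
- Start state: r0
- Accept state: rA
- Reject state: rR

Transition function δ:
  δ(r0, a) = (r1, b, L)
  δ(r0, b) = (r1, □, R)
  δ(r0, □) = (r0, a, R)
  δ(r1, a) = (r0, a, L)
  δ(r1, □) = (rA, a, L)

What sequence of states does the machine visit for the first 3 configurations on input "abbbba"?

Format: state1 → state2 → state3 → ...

Execution trace:
Initial: [r0]abbbba
Step 1: δ(r0, a) = (r1, b, L) → [r1]□bbbbba
Step 2: δ(r1, □) = (rA, a, L) → [rA]□abbbbba

The machine reaches the accept state rA and halts.

State sequence: r0 → r1 → rA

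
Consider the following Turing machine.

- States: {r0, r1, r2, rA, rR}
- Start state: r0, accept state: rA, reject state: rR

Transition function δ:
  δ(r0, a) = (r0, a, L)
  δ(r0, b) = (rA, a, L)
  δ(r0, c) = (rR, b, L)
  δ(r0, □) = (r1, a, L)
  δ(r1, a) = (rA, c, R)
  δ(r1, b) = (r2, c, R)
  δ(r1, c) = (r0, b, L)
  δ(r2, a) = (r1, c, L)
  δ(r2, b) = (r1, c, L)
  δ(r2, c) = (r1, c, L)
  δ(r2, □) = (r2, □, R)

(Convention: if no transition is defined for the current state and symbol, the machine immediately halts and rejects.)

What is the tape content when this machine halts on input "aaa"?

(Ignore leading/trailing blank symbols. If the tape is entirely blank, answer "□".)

Execution trace:
Initial: [r0]aaa
Step 1: δ(r0, a) = (r0, a, L) → [r0]□aaa
Step 2: δ(r0, □) = (r1, a, L) → [r1]□aaaa

No transition is defined for δ(r1, □). By convention the machine halts and rejects.

Final tape (ignoring leading/trailing blanks): aaaa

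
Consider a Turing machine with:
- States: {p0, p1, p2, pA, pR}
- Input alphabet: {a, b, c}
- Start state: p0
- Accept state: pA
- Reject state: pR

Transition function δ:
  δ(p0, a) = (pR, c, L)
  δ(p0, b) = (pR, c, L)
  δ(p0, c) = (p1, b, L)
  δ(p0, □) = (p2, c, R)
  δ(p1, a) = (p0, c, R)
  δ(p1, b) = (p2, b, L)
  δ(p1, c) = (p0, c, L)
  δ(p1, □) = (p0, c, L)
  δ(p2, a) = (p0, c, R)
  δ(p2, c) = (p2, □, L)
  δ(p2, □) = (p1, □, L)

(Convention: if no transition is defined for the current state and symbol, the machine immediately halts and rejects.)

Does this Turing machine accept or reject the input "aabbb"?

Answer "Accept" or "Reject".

Execution trace:
Initial: [p0]aabbb
Step 1: δ(p0, a) = (pR, c, L) → [pR]□cabbb

The machine reaches the reject state pR and halts.

Answer: Reject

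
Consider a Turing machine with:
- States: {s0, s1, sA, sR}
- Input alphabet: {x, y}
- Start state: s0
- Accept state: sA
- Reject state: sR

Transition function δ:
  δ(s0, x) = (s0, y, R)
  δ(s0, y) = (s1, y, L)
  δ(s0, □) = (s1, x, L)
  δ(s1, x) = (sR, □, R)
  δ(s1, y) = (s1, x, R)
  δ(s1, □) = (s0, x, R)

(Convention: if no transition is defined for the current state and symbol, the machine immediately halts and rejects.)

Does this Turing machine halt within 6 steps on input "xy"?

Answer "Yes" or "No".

Execution trace:
Initial: [s0]xy
Step 1: δ(s0, x) = (s0, y, R) → y[s0]y
Step 2: δ(s0, y) = (s1, y, L) → [s1]yy
Step 3: δ(s1, y) = (s1, x, R) → x[s1]y
Step 4: δ(s1, y) = (s1, x, R) → xx[s1]□
Step 5: δ(s1, □) = (s0, x, R) → xxx[s0]□
Step 6: δ(s0, □) = (s1, x, L) → xx[s1]xx

The machine has not reached a halting state after 6 steps.
The machine did not halt within the 6-step bound.

Answer: No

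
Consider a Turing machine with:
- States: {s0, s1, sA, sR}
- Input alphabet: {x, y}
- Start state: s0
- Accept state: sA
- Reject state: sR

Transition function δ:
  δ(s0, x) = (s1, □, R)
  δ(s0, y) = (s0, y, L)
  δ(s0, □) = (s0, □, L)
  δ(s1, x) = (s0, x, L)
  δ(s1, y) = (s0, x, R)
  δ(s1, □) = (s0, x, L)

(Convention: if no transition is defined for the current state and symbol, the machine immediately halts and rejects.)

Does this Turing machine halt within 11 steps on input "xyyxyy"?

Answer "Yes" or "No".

Execution trace:
Initial: [s0]xyyxyy
Step 1: δ(s0, x) = (s1, □, R) → □[s1]yyxyy
Step 2: δ(s1, y) = (s0, x, R) → □x[s0]yxyy
Step 3: δ(s0, y) = (s0, y, L) → □[s0]xyxyy
Step 4: δ(s0, x) = (s1, □, R) → □□[s1]yxyy
Step 5: δ(s1, y) = (s0, x, R) → □□x[s0]xyy
Step 6: δ(s0, x) = (s1, □, R) → □□x□[s1]yy
Step 7: δ(s1, y) = (s0, x, R) → □□x□x[s0]y
Step 8: δ(s0, y) = (s0, y, L) → □□x□[s0]xy
Step 9: δ(s0, x) = (s1, □, R) → □□x□□[s1]y
Step 10: δ(s1, y) = (s0, x, R) → □□x□□x[s0]□
Step 11: δ(s0, □) = (s0, □, L) → □□x□□[s0]x□

The machine has not reached a halting state after 11 steps.
The machine did not halt within the 11-step bound.

Answer: No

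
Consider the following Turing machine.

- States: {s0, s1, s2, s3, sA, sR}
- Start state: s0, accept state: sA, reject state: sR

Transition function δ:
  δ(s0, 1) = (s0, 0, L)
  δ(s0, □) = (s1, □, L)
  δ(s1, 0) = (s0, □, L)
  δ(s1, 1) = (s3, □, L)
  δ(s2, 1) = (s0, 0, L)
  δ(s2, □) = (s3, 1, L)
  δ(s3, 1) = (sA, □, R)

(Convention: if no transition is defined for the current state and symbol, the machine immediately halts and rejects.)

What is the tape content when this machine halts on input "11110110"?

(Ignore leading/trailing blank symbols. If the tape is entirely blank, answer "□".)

Execution trace:
Initial: [s0]11110110
Step 1: δ(s0, 1) = (s0, 0, L) → [s0]□01110110
Step 2: δ(s0, □) = (s1, □, L) → [s1]□□01110110

No transition is defined for δ(s1, □). By convention the machine halts and rejects.

Final tape (ignoring leading/trailing blanks): 01110110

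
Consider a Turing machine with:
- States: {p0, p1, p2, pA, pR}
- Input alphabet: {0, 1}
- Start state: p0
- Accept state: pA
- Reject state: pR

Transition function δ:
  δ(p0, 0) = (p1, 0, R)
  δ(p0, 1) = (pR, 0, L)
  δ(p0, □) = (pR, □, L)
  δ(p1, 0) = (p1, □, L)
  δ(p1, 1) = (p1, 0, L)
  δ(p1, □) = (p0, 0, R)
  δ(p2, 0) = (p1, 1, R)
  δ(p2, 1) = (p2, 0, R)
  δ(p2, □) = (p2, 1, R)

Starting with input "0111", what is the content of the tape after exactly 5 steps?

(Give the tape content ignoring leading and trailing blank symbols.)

Execution trace:
Initial: [p0]0111
Step 1: δ(p0, 0) = (p1, 0, R) → 0[p1]111
Step 2: δ(p1, 1) = (p1, 0, L) → [p1]0011
Step 3: δ(p1, 0) = (p1, □, L) → [p1]□□011
Step 4: δ(p1, □) = (p0, 0, R) → 0[p0]□011
Step 5: δ(p0, □) = (pR, □, L) → [pR]0□011

The machine reaches the reject state pR and halts.

After 5 steps, the tape (ignoring leading/trailing blanks) is: 0□011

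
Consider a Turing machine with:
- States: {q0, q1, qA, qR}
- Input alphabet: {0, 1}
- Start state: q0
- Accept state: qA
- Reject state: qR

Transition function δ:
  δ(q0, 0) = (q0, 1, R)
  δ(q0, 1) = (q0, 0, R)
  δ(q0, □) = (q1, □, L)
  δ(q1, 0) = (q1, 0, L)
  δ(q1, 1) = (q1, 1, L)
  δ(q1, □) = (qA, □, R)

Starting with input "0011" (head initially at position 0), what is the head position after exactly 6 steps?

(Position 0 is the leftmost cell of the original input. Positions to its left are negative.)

Execution trace (head position shown):
Step 0: [q0]0011  (head at position 0)
Step 1: move right → 1[q0]011  (head at position 1)
Step 2: move right → 11[q0]11  (head at position 2)
Step 3: move right → 110[q0]1  (head at position 3)
Step 4: move right → 1100[q0]□  (head at position 4)
Step 5: move left → 110[q1]0□  (head at position 3)
Step 6: move left → 11[q1]00□  (head at position 2)

After 6 steps, the head is at position 2.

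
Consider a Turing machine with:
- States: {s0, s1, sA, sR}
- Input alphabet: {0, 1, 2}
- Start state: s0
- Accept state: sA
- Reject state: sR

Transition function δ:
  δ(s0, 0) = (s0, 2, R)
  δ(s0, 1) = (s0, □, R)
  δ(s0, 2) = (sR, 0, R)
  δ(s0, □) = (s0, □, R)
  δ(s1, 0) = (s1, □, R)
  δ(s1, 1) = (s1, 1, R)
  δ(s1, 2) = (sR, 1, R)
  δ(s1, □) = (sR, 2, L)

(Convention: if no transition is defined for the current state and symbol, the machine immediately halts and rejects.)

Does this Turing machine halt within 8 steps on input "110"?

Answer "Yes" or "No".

Execution trace:
Initial: [s0]110
Step 1: δ(s0, 1) = (s0, □, R) → □[s0]10
Step 2: δ(s0, 1) = (s0, □, R) → □□[s0]0
Step 3: δ(s0, 0) = (s0, 2, R) → □□2[s0]□
Step 4: δ(s0, □) = (s0, □, R) → □□2□[s0]□
Step 5: δ(s0, □) = (s0, □, R) → □□2□□[s0]□
Step 6: δ(s0, □) = (s0, □, R) → □□2□□□[s0]□
Step 7: δ(s0, □) = (s0, □, R) → □□2□□□□[s0]□
Step 8: δ(s0, □) = (s0, □, R) → □□2□□□□□[s0]□

The machine has not reached a halting state after 8 steps.
The machine did not halt within the 8-step bound.

Answer: No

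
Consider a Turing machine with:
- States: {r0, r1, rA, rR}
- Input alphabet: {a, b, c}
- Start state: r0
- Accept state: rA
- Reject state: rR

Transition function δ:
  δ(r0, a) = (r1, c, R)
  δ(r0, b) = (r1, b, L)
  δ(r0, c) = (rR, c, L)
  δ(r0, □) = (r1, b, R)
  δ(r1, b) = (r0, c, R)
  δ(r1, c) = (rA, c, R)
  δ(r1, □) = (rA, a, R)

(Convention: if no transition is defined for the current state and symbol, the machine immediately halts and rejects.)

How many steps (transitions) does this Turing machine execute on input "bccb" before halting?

Execution trace:
Initial: [r0]bccb
Step 1: δ(r0, b) = (r1, b, L) → [r1]□bccb
Step 2: δ(r1, □) = (rA, a, R) → a[rA]bccb

The machine reaches the accept state rA and halts.

The machine executed 2 steps before halting.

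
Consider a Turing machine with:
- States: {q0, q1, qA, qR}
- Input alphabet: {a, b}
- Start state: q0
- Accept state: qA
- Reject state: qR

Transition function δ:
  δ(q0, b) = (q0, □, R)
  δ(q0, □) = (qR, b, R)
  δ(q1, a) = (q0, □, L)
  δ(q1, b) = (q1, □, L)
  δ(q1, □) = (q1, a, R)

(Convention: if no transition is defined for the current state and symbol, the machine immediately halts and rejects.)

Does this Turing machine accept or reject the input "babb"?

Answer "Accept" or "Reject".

Execution trace:
Initial: [q0]babb
Step 1: δ(q0, b) = (q0, □, R) → □[q0]abb

No transition is defined for δ(q0, a). By convention the machine halts and rejects.

Answer: Reject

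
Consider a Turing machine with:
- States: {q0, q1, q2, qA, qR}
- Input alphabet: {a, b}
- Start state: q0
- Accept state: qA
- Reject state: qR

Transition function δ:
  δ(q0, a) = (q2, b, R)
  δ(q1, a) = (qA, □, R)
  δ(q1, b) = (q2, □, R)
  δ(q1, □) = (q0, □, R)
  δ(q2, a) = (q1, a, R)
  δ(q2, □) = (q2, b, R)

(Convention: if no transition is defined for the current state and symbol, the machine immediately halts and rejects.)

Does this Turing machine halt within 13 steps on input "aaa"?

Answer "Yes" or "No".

Execution trace:
Initial: [q0]aaa
Step 1: δ(q0, a) = (q2, b, R) → b[q2]aa
Step 2: δ(q2, a) = (q1, a, R) → ba[q1]a
Step 3: δ(q1, a) = (qA, □, R) → ba□[qA]□

The machine reaches the accept state qA and halts.
The machine halted after 3 steps (within the 13-step bound).

Answer: Yes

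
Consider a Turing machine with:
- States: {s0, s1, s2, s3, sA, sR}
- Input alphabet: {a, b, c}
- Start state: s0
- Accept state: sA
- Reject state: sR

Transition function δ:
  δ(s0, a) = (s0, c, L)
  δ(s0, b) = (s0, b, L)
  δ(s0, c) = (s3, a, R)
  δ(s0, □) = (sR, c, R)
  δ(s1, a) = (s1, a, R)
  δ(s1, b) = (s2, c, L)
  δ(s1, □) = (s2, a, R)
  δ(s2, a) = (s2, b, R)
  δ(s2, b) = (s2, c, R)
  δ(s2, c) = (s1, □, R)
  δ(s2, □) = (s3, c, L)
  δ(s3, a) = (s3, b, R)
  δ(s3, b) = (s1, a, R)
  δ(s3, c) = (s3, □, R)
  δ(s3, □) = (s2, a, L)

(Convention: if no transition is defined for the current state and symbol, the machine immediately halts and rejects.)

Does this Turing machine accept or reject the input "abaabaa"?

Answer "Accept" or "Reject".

Execution trace:
Initial: [s0]abaabaa
Step 1: δ(s0, a) = (s0, c, L) → [s0]□cbaabaa
Step 2: δ(s0, □) = (sR, c, R) → c[sR]cbaabaa

The machine reaches the reject state sR and halts.

Answer: Reject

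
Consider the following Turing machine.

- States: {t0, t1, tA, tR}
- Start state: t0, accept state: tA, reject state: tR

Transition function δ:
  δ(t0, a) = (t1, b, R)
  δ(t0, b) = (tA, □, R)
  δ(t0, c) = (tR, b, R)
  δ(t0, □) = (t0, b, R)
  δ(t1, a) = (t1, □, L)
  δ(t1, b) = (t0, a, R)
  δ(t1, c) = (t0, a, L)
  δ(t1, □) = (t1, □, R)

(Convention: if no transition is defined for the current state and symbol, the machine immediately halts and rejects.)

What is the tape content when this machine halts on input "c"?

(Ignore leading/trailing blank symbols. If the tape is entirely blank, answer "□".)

Execution trace:
Initial: [t0]c
Step 1: δ(t0, c) = (tR, b, R) → b[tR]□

The machine reaches the reject state tR and halts.

Final tape (ignoring leading/trailing blanks): b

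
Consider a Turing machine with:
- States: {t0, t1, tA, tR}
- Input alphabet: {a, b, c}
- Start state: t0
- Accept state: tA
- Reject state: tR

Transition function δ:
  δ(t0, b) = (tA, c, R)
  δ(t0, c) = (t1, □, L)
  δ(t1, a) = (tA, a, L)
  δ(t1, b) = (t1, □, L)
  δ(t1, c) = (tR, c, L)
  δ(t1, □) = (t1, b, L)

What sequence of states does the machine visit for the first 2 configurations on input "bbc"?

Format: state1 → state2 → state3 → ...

Execution trace:
Initial: [t0]bbc
Step 1: δ(t0, b) = (tA, c, R) → c[tA]bc

The machine reaches the accept state tA and halts.

State sequence: t0 → tA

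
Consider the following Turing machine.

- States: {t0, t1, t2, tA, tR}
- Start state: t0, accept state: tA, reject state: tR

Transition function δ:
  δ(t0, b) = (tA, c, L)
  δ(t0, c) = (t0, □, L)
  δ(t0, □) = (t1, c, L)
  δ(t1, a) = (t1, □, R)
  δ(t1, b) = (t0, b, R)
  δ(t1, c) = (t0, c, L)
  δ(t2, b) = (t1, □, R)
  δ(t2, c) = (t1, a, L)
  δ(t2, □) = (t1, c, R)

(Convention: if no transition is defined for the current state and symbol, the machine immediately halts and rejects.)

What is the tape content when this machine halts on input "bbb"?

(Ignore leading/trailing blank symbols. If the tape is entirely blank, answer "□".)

Execution trace:
Initial: [t0]bbb
Step 1: δ(t0, b) = (tA, c, L) → [tA]□cbb

The machine reaches the accept state tA and halts.

Final tape (ignoring leading/trailing blanks): cbb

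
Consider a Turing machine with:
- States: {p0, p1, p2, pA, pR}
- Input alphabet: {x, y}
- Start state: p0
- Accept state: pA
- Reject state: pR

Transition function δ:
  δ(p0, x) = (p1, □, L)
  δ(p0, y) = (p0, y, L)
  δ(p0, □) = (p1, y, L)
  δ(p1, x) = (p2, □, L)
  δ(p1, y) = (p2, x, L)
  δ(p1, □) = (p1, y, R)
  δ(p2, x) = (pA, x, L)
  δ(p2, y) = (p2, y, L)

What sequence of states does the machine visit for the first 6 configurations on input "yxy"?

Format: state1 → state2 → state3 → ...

Execution trace:
Initial: [p0]yxy
Step 1: δ(p0, y) = (p0, y, L) → [p0]□yxy
Step 2: δ(p0, □) = (p1, y, L) → [p1]□yyxy
Step 3: δ(p1, □) = (p1, y, R) → y[p1]yyxy
Step 4: δ(p1, y) = (p2, x, L) → [p2]yxyxy
Step 5: δ(p2, y) = (p2, y, L) → [p2]□yxyxy

No transition is defined for δ(p2, □). By convention the machine halts and rejects.

State sequence: p0 → p0 → p1 → p1 → p2 → p2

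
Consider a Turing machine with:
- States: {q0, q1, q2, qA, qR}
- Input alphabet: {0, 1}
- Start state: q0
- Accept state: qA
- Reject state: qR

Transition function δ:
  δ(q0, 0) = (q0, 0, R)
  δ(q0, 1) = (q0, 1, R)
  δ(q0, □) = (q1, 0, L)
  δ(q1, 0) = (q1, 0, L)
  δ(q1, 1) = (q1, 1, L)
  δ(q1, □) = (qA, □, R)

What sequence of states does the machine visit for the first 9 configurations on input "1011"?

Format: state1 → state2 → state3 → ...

Execution trace:
Initial: [q0]1011
Step 1: δ(q0, 1) = (q0, 1, R) → 1[q0]011
Step 2: δ(q0, 0) = (q0, 0, R) → 10[q0]11
Step 3: δ(q0, 1) = (q0, 1, R) → 101[q0]1
Step 4: δ(q0, 1) = (q0, 1, R) → 1011[q0]□
Step 5: δ(q0, □) = (q1, 0, L) → 101[q1]10
Step 6: δ(q1, 1) = (q1, 1, L) → 10[q1]110
Step 7: δ(q1, 1) = (q1, 1, L) → 1[q1]0110
Step 8: δ(q1, 0) = (q1, 0, L) → [q1]10110

State sequence: q0 → q0 → q0 → q0 → q0 → q1 → q1 → q1 → q1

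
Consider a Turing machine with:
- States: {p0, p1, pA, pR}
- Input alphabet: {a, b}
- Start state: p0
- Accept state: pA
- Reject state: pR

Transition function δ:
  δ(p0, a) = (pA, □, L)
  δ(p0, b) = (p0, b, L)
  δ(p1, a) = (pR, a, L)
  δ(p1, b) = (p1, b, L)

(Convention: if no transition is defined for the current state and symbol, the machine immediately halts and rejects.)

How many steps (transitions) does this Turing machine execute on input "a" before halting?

Execution trace:
Initial: [p0]a
Step 1: δ(p0, a) = (pA, □, L) → [pA]□□

The machine reaches the accept state pA and halts.

The machine executed 1 step before halting.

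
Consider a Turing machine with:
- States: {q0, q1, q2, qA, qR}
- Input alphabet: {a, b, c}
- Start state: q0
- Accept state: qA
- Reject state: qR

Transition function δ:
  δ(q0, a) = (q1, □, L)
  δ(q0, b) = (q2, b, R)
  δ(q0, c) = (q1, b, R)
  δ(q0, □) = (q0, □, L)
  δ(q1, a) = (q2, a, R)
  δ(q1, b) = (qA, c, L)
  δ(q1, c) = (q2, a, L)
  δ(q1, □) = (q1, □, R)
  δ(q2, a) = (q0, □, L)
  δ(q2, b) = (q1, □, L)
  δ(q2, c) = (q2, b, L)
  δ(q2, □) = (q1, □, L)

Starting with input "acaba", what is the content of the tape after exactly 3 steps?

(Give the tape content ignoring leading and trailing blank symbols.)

Execution trace:
Initial: [q0]acaba
Step 1: δ(q0, a) = (q1, □, L) → [q1]□□caba
Step 2: δ(q1, □) = (q1, □, R) → □[q1]□caba
Step 3: δ(q1, □) = (q1, □, R) → □□[q1]caba

After 3 steps, the tape (ignoring leading/trailing blanks) is: caba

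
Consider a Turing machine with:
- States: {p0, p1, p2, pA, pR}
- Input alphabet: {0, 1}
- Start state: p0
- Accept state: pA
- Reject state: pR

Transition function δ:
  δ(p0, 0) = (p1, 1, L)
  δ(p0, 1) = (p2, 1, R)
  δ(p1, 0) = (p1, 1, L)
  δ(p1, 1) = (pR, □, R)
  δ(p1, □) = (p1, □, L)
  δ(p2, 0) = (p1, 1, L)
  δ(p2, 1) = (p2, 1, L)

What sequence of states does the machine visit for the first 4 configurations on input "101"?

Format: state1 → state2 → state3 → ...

Execution trace:
Initial: [p0]101
Step 1: δ(p0, 1) = (p2, 1, R) → 1[p2]01
Step 2: δ(p2, 0) = (p1, 1, L) → [p1]111
Step 3: δ(p1, 1) = (pR, □, R) → □[pR]11

The machine reaches the reject state pR and halts.

State sequence: p0 → p2 → p1 → pR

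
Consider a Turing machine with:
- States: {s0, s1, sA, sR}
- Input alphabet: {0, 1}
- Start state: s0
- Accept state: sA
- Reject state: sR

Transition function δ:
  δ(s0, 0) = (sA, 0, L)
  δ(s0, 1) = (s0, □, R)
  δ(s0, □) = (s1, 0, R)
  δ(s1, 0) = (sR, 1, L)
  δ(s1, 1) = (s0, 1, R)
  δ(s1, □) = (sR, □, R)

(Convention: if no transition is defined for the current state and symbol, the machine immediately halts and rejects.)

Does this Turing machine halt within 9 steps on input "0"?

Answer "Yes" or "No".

Execution trace:
Initial: [s0]0
Step 1: δ(s0, 0) = (sA, 0, L) → [sA]□0

The machine reaches the accept state sA and halts.
The machine halted after 1 step (within the 9-step bound).

Answer: Yes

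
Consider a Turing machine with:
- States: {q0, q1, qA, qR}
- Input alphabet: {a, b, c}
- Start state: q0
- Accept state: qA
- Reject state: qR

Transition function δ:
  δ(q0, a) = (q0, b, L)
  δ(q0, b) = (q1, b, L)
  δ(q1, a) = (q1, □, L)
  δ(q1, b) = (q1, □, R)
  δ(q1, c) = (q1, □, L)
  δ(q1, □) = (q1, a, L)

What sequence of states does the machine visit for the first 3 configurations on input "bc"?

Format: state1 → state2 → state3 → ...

Execution trace:
Initial: [q0]bc
Step 1: δ(q0, b) = (q1, b, L) → [q1]□bc
Step 2: δ(q1, □) = (q1, a, L) → [q1]□abc

State sequence: q0 → q1 → q1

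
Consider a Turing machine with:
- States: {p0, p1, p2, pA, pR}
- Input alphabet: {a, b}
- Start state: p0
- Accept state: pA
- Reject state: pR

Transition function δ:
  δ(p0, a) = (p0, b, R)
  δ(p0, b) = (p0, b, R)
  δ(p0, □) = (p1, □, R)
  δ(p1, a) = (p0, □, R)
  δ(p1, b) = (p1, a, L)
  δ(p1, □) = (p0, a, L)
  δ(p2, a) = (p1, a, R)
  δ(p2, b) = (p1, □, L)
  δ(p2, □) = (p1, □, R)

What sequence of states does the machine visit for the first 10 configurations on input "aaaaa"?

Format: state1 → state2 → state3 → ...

Execution trace:
Initial: [p0]aaaaa
Step 1: δ(p0, a) = (p0, b, R) → b[p0]aaaa
Step 2: δ(p0, a) = (p0, b, R) → bb[p0]aaa
Step 3: δ(p0, a) = (p0, b, R) → bbb[p0]aa
Step 4: δ(p0, a) = (p0, b, R) → bbbb[p0]a
Step 5: δ(p0, a) = (p0, b, R) → bbbbb[p0]□
Step 6: δ(p0, □) = (p1, □, R) → bbbbb□[p1]□
Step 7: δ(p1, □) = (p0, a, L) → bbbbb[p0]□a
Step 8: δ(p0, □) = (p1, □, R) → bbbbb□[p1]a
Step 9: δ(p1, a) = (p0, □, R) → bbbbb□□[p0]□

State sequence: p0 → p0 → p0 → p0 → p0 → p0 → p1 → p0 → p1 → p0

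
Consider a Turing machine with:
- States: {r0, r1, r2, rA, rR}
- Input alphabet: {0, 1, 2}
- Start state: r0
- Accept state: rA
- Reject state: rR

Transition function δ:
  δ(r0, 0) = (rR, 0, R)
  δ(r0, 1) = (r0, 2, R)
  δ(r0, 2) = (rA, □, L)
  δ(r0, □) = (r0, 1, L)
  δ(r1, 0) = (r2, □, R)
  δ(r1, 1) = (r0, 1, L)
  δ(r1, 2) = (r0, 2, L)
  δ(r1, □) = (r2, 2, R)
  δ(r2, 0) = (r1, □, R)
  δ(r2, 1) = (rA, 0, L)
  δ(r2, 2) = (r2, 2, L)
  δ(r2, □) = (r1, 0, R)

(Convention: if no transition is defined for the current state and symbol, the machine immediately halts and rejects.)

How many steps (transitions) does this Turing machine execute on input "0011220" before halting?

Execution trace:
Initial: [r0]0011220
Step 1: δ(r0, 0) = (rR, 0, R) → 0[rR]011220

The machine reaches the reject state rR and halts.

The machine executed 1 step before halting.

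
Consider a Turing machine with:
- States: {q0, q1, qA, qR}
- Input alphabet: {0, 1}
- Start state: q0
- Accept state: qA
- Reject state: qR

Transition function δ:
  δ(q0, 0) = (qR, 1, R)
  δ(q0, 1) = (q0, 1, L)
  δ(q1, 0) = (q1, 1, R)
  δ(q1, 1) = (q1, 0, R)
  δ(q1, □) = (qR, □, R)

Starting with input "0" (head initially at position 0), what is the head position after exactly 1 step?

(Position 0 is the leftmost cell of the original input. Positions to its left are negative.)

Execution trace (head position shown):
Step 0: [q0]0  (head at position 0)
Step 1: move right → 1[qR]□  (head at position 1)

After 1 step, the head is at position 1.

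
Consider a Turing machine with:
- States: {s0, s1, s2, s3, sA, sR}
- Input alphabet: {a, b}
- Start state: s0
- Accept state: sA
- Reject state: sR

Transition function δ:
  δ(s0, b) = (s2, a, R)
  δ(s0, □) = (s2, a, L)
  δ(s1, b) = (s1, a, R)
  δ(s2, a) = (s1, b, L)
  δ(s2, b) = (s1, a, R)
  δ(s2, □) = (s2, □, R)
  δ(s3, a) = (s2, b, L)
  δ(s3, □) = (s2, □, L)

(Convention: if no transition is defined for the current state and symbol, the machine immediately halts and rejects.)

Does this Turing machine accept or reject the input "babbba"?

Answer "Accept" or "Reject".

Execution trace:
Initial: [s0]babbba
Step 1: δ(s0, b) = (s2, a, R) → a[s2]abbba
Step 2: δ(s2, a) = (s1, b, L) → [s1]abbbba

No transition is defined for δ(s1, a). By convention the machine halts and rejects.

Answer: Reject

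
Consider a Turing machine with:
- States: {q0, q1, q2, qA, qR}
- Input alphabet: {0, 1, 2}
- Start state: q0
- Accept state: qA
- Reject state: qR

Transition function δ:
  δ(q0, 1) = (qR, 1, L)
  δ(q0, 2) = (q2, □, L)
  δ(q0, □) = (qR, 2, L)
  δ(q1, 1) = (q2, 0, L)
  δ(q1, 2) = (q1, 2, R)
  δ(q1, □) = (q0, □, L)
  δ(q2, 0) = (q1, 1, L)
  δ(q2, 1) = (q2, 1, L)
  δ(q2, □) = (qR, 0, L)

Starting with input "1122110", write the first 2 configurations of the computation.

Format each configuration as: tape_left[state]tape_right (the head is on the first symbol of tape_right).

Transitions applied:
Step 1: δ(q0, 1) = (qR, 1, L)

The first 2 configurations are:
[q0]1122110 ⊢ [qR]□1122110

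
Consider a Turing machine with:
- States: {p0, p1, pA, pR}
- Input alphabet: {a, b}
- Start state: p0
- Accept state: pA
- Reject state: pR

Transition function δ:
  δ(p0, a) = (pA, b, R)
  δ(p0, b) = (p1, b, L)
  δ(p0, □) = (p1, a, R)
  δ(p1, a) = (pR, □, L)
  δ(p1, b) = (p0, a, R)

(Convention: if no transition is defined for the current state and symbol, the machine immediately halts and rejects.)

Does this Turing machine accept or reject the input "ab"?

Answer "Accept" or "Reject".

Execution trace:
Initial: [p0]ab
Step 1: δ(p0, a) = (pA, b, R) → b[pA]b

The machine reaches the accept state pA and halts.

Answer: Accept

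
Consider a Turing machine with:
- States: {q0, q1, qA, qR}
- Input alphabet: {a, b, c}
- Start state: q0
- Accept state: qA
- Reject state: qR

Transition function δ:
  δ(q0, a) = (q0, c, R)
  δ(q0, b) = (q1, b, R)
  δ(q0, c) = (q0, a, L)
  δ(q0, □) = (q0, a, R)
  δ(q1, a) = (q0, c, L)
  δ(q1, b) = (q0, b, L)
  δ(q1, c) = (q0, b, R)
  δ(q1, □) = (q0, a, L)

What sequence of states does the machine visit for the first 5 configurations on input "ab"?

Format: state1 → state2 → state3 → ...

Execution trace:
Initial: [q0]ab
Step 1: δ(q0, a) = (q0, c, R) → c[q0]b
Step 2: δ(q0, b) = (q1, b, R) → cb[q1]□
Step 3: δ(q1, □) = (q0, a, L) → c[q0]ba
Step 4: δ(q0, b) = (q1, b, R) → cb[q1]a

State sequence: q0 → q0 → q1 → q0 → q1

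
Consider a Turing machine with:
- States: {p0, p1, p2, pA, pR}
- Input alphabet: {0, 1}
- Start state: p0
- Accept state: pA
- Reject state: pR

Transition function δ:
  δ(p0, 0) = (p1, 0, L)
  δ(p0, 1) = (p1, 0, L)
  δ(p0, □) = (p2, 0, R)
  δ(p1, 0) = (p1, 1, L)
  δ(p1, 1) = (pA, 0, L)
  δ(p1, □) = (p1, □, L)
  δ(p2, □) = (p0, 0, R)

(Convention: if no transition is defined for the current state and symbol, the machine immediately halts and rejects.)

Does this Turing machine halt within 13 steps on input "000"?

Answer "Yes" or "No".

Execution trace:
Initial: [p0]000
Step 1: δ(p0, 0) = (p1, 0, L) → [p1]□000
Step 2: δ(p1, □) = (p1, □, L) → [p1]□□000
Step 3: δ(p1, □) = (p1, □, L) → [p1]□□□000
Step 4: δ(p1, □) = (p1, □, L) → [p1]□□□□000
Step 5: δ(p1, □) = (p1, □, L) → [p1]□□□□□000
Step 6: δ(p1, □) = (p1, □, L) → [p1]□□□□□□000
Step 7: δ(p1, □) = (p1, □, L) → [p1]□□□□□□□000
Step 8: δ(p1, □) = (p1, □, L) → [p1]□□□□□□□□000
Step 9: δ(p1, □) = (p1, □, L) → [p1]□□□□□□□□□000
Step 10: δ(p1, □) = (p1, □, L) → [p1]□□□□□□□□□□000
Step 11: δ(p1, □) = (p1, □, L) → [p1]□□□□□□□□□□□000
Step 12: δ(p1, □) = (p1, □, L) → [p1]□□□□□□□□□□□□000
Step 13: δ(p1, □) = (p1, □, L) → [p1]□□□□□□□□□□□□□000

The machine has not reached a halting state after 13 steps.
The machine did not halt within the 13-step bound.

Answer: No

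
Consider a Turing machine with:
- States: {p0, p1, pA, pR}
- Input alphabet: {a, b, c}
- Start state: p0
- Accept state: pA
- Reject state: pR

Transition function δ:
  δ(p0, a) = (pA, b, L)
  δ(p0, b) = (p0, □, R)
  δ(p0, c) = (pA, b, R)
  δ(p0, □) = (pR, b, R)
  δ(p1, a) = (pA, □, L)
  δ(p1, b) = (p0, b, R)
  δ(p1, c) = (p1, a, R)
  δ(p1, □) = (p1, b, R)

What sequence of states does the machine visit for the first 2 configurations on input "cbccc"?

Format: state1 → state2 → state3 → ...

Execution trace:
Initial: [p0]cbccc
Step 1: δ(p0, c) = (pA, b, R) → b[pA]bccc

The machine reaches the accept state pA and halts.

State sequence: p0 → pA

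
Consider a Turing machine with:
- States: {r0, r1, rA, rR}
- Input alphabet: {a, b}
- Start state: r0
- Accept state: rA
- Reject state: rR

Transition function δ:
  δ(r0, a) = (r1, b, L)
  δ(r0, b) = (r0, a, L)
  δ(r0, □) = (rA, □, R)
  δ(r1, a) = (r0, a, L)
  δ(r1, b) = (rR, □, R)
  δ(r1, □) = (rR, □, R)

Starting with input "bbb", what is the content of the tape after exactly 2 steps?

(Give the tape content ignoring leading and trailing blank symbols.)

Execution trace:
Initial: [r0]bbb
Step 1: δ(r0, b) = (r0, a, L) → [r0]□abb
Step 2: δ(r0, □) = (rA, □, R) → □[rA]abb

The machine reaches the accept state rA and halts.

After 2 steps, the tape (ignoring leading/trailing blanks) is: abb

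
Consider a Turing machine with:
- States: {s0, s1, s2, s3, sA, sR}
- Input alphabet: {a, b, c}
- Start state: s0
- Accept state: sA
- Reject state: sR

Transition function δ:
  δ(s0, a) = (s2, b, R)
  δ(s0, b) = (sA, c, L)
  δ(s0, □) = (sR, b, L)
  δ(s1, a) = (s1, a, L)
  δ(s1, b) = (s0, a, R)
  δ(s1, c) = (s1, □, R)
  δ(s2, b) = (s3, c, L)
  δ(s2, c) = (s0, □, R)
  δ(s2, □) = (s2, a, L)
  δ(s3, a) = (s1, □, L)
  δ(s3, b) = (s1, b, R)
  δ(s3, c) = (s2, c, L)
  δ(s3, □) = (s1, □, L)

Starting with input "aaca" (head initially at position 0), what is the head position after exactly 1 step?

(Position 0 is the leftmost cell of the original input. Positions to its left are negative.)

Execution trace (head position shown):
Step 0: [s0]aaca  (head at position 0)
Step 1: move right → b[s2]aca  (head at position 1)

After 1 step, the head is at position 1.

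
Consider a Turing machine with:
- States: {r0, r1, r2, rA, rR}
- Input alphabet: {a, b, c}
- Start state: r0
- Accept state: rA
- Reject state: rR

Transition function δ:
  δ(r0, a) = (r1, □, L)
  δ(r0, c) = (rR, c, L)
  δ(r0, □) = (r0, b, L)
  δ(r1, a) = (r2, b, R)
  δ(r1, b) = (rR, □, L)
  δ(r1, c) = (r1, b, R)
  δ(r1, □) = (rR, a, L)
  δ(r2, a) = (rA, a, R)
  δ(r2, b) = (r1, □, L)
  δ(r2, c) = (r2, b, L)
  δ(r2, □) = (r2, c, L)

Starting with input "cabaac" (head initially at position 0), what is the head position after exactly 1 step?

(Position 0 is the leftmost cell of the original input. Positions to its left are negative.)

Execution trace (head position shown):
Step 0: [r0]cabaac  (head at position 0)
Step 1: move left → [rR]□cabaac  (head at position -1)

After 1 step, the head is at position -1.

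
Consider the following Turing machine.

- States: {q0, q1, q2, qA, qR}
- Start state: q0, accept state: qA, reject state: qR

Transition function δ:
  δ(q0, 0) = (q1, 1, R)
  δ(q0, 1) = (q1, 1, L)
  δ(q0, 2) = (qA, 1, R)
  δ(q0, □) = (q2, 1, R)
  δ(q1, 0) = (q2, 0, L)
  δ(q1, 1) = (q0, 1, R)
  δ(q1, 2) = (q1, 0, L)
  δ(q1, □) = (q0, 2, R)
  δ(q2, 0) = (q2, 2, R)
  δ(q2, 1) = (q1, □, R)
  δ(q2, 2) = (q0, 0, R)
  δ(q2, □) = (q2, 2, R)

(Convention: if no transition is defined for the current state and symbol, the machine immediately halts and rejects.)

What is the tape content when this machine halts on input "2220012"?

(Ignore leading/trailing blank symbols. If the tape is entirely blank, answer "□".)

Execution trace:
Initial: [q0]2220012
Step 1: δ(q0, 2) = (qA, 1, R) → 1[qA]220012

The machine reaches the accept state qA and halts.

Final tape (ignoring leading/trailing blanks): 1220012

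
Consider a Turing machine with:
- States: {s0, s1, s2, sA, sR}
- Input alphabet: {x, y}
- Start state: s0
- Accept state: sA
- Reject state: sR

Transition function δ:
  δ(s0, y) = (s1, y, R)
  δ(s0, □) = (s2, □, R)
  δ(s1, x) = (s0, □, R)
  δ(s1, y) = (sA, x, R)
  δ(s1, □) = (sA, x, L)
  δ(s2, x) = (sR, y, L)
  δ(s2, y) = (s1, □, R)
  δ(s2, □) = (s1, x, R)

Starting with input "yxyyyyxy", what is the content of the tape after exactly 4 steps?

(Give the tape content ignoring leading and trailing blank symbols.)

Execution trace:
Initial: [s0]yxyyyyxy
Step 1: δ(s0, y) = (s1, y, R) → y[s1]xyyyyxy
Step 2: δ(s1, x) = (s0, □, R) → y□[s0]yyyyxy
Step 3: δ(s0, y) = (s1, y, R) → y□y[s1]yyyxy
Step 4: δ(s1, y) = (sA, x, R) → y□yx[sA]yyxy

The machine reaches the accept state sA and halts.

After 4 steps, the tape (ignoring leading/trailing blanks) is: y□yxyyxy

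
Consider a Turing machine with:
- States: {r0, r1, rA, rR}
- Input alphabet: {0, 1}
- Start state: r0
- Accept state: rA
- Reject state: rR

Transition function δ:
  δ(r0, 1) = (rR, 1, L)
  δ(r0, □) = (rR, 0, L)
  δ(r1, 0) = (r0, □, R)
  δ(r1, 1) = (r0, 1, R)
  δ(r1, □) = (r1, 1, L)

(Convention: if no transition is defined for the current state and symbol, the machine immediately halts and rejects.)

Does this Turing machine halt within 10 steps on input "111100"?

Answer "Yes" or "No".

Execution trace:
Initial: [r0]111100
Step 1: δ(r0, 1) = (rR, 1, L) → [rR]□111100

The machine reaches the reject state rR and halts.
The machine halted after 1 step (within the 10-step bound).

Answer: Yes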